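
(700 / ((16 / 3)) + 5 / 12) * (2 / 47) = 5.60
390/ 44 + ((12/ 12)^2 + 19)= 635/22 = 28.86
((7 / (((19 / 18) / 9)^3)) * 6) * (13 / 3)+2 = 773791814/6859 = 112814.09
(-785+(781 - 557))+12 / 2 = -555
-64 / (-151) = 64/151 = 0.42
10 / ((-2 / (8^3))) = -2560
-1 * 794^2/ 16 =-157609/4 = -39402.25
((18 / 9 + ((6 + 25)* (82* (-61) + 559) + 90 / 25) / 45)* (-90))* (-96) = -132133824/5 = -26426764.80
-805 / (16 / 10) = -4025/8 = -503.12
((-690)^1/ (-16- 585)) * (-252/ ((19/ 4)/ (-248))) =15105.43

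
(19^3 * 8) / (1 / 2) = 109744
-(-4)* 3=12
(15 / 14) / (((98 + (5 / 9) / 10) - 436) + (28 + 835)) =135/66157 = 0.00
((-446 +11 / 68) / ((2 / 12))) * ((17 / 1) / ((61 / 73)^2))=-7945539/122 = -65127.37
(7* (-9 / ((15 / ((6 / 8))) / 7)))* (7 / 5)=-3087/100 = -30.87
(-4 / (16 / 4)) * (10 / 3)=-10/3 = -3.33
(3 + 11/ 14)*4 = 106/7 = 15.14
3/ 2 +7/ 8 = 19/8 = 2.38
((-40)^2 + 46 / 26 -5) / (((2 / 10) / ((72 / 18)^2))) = 1660640/13 = 127741.54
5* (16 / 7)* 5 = 400/7 = 57.14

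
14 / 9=1.56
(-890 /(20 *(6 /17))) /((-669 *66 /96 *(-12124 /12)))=-6052/22305129 = 0.00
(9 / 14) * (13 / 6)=39/28 = 1.39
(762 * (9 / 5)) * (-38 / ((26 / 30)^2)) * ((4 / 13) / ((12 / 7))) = -27363420/2197 = -12454.90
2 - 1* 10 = -8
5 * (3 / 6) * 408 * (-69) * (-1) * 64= 4504320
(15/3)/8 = 5/8 = 0.62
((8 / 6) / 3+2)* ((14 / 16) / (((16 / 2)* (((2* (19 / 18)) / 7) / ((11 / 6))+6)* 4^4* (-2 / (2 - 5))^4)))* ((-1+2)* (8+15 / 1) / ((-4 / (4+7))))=-40500999/746586112 = -0.05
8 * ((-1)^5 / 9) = -8/9 = -0.89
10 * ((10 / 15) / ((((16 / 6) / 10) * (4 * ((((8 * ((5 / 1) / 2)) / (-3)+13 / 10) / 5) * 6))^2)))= 15625/414736 = 0.04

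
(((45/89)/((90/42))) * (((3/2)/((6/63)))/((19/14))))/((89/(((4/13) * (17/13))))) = 314874/25434331 = 0.01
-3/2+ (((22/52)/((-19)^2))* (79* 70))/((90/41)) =61346/42237 = 1.45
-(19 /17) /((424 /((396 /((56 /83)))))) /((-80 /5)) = 156123/1614592 = 0.10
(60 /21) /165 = 4/231 = 0.02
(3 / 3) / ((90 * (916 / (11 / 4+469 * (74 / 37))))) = 3763/329760 = 0.01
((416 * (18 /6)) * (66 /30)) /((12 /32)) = 36608/5 = 7321.60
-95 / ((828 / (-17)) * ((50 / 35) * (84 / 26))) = 4199/9936 = 0.42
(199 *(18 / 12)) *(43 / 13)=25671/26 = 987.35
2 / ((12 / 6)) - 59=-58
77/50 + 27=1427/50 = 28.54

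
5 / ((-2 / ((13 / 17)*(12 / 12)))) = -65/34 = -1.91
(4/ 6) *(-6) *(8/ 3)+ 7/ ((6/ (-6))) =-53/3 = -17.67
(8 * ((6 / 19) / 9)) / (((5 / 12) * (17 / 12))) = 768/1615 = 0.48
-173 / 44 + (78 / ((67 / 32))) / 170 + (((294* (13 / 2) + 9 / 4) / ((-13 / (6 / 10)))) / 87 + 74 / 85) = -91093226/23617165 = -3.86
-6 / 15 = -2/5 = -0.40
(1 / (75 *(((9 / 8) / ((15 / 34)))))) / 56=1/10710 = 0.00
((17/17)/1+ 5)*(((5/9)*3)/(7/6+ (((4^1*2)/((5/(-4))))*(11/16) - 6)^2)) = 1500/16399 = 0.09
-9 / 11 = -0.82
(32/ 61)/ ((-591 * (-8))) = 4/36051 = 0.00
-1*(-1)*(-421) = -421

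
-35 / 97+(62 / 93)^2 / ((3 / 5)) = 995/2619 = 0.38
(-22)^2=484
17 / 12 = 1.42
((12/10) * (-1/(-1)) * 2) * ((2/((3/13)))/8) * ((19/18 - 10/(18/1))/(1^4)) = 13/10 = 1.30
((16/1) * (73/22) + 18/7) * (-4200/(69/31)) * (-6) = 159439200/253 = 630194.47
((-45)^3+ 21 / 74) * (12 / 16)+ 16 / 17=-343899943/5032 = -68342.60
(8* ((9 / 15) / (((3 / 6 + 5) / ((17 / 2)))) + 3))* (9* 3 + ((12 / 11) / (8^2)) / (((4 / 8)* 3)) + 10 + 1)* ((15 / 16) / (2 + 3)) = 54189/242 = 223.92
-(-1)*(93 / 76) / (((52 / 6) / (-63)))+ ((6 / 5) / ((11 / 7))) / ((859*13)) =-830418981/93356120 = -8.90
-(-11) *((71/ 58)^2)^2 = 279528491/11316496 = 24.70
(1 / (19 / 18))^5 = 1889568/2476099 = 0.76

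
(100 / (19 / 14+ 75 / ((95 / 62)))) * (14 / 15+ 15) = 1271480/40143 = 31.67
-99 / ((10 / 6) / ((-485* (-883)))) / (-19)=25438347/19 = 1338860.37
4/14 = 2/7 = 0.29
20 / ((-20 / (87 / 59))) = -87/59 = -1.47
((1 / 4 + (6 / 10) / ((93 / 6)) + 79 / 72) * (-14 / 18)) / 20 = -108269/2008800 = -0.05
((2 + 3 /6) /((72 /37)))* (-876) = -13505/12 = -1125.42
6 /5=1.20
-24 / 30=-4/5 = -0.80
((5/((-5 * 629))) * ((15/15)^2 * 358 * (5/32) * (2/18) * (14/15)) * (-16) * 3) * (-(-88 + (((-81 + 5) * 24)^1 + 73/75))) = 21128086/24975 = 845.97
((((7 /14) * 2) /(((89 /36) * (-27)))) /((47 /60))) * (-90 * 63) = 453600/4183 = 108.44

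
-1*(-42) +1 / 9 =379/9 = 42.11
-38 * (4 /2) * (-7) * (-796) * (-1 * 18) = 7622496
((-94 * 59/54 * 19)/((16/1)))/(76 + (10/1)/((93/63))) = -1633297/1108512 = -1.47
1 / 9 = 0.11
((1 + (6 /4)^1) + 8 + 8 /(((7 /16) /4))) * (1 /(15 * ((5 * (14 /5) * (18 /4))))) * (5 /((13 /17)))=19907/34398 = 0.58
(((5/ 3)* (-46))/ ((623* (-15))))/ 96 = 23/269136 = 0.00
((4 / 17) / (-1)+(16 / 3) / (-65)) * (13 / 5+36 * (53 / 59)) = -10842964/977925 = -11.09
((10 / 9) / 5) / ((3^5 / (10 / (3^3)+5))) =290/59049 = 0.00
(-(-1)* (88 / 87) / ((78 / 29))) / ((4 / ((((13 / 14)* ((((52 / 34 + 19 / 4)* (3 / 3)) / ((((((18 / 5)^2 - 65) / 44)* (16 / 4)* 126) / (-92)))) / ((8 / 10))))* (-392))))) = -41.46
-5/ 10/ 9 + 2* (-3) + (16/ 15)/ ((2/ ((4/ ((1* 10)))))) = -2629/450 = -5.84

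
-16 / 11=-1.45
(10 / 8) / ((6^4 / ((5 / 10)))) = 5/10368 = 0.00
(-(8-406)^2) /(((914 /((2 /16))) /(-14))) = 277207/914 = 303.29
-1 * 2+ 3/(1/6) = 16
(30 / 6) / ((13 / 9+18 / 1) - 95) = -9/136 = -0.07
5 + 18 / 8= 7.25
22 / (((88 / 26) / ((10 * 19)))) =1235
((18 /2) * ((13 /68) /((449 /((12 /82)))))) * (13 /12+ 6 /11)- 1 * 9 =-247833621/27539864 = -9.00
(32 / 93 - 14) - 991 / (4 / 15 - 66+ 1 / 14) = 1842200/1282377 = 1.44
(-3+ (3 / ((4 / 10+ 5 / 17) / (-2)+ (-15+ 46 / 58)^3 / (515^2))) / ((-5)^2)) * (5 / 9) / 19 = -2170555/22256649 = -0.10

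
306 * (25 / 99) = 850/11 = 77.27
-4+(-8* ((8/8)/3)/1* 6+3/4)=-19.25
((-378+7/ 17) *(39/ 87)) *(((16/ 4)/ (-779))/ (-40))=-83447/3840470 = -0.02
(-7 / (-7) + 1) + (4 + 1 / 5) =6.20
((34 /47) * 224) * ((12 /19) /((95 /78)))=7128576/84835 = 84.03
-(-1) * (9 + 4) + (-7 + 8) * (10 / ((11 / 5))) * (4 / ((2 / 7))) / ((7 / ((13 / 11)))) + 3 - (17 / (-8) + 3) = 25041/968 = 25.87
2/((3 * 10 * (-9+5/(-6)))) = -2/295 = -0.01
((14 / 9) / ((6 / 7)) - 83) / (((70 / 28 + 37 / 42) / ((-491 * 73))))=549974992/639 = 860680.74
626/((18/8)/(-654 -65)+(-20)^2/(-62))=-55811656/575479 = -96.98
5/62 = 0.08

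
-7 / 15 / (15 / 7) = -49/225 = -0.22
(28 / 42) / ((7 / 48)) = 32/7 = 4.57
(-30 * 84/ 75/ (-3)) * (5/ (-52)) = -14/13 = -1.08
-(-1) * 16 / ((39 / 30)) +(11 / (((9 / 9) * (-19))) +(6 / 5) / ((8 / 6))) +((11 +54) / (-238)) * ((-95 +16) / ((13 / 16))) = 11517167/293930 = 39.18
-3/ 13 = -0.23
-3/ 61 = -0.05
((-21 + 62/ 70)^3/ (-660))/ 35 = 0.35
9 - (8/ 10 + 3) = 26/5 = 5.20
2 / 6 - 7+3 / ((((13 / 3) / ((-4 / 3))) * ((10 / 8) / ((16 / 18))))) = -7.32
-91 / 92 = -0.99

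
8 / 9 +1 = 17/9 = 1.89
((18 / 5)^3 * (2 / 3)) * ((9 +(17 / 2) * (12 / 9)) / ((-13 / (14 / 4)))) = -276696/1625 = -170.27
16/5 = 3.20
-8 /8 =-1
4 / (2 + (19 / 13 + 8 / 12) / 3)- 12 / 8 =-15/634 = -0.02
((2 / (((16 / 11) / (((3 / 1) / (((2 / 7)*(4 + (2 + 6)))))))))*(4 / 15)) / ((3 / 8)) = 77/90 = 0.86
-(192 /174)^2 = -1024/841 = -1.22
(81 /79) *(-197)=-15957/79 = -201.99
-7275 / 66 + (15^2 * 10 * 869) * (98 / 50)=84307955/22 = 3832179.77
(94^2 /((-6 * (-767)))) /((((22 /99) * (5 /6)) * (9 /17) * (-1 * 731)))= -4418/164905 = -0.03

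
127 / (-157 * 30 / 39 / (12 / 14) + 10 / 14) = -34671/38270 = -0.91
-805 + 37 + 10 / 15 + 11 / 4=-764.58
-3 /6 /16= -0.03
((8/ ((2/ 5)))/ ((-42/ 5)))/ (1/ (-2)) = 100/21 = 4.76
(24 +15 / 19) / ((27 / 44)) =6908/171 = 40.40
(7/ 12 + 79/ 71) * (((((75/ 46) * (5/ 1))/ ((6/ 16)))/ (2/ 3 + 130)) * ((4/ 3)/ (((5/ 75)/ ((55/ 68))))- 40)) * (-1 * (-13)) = -55940625/640136 = -87.39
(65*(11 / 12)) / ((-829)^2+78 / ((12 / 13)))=715/8247906 = 0.00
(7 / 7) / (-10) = -1/10 = -0.10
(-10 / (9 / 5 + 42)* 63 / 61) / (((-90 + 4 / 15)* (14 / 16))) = 9000/2996869 = 0.00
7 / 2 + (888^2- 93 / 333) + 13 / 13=175057705/222 = 788548.22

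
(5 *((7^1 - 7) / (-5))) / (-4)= 0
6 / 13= 0.46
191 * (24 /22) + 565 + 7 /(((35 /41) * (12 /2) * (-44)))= 1020799/1320 = 773.33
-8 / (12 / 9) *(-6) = 36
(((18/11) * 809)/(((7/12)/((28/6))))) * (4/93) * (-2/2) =-155328/341 = -455.51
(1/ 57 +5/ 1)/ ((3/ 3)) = 286/57 = 5.02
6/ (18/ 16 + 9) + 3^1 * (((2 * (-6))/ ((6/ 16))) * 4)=-10352/27 = -383.41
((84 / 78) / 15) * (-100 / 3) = -280/117 = -2.39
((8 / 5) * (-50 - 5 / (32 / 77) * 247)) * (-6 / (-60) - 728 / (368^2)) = -154886051/338560 = -457.48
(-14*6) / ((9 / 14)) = -392/3 = -130.67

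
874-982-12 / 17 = -1848/17 = -108.71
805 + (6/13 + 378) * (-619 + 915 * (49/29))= 351651.90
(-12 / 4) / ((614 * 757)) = -3/464798 = 0.00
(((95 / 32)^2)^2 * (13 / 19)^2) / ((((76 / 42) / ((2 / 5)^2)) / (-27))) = -45515925/524288 = -86.81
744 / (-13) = -744/13 = -57.23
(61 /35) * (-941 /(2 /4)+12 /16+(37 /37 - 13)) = -461953/140 = -3299.66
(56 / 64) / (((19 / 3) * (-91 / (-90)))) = 135/988 = 0.14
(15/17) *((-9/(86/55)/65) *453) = -35.39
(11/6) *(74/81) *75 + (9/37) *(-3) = 374288/2997 = 124.89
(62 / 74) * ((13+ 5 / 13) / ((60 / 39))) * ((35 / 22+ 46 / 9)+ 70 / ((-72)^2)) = 172134227/3516480 = 48.95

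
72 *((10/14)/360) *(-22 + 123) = 101/7 = 14.43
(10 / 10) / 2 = 1/2 = 0.50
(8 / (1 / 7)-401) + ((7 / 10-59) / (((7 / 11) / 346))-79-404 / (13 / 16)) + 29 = -14828802/455 = -32590.77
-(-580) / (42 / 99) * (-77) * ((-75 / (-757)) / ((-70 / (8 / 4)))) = 1579050/5299 = 297.99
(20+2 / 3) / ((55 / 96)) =1984/55 = 36.07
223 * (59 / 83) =13157/83 = 158.52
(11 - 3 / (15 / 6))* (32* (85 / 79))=26656/79 = 337.42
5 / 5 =1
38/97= 0.39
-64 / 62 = -32/31 = -1.03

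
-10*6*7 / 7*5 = -300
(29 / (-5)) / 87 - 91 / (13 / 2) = -211/15 = -14.07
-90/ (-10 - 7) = 90/17 = 5.29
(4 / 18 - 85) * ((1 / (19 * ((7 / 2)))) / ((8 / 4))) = -109/171 = -0.64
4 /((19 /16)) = 64/19 = 3.37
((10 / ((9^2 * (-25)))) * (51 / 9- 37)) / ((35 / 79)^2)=1173308/1488375 = 0.79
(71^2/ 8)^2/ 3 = 25411681/192 = 132352.51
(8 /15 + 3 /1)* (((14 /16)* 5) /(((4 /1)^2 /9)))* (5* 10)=27825/64 = 434.77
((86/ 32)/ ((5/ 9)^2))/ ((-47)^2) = 3483/883600 = 0.00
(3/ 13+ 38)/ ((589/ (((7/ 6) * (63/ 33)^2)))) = 511413/1852994 = 0.28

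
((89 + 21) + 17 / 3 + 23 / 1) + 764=2708/3 = 902.67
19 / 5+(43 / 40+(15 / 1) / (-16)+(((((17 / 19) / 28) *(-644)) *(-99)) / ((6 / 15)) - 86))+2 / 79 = 120350235/24016 = 5011.25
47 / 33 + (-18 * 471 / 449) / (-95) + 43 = 62812004/1407615 = 44.62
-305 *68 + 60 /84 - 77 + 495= -142249/7 = -20321.29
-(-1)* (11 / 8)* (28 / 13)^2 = 1078/169 = 6.38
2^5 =32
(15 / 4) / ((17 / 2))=15/34 = 0.44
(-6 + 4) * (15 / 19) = -30/19 = -1.58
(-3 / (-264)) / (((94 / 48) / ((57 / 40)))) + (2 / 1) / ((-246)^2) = 2597399/312867720 = 0.01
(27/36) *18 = 27/2 = 13.50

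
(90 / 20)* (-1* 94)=-423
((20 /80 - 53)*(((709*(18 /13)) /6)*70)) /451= -15707895/11726 = -1339.58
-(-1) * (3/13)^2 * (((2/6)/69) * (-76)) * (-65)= 380/299 = 1.27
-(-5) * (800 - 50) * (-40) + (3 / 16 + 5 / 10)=-2399989/16 = -149999.31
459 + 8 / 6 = 1381/3 = 460.33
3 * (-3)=-9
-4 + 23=19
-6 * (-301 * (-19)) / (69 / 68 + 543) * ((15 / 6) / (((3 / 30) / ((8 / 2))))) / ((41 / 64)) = -261990400/26609 = -9845.93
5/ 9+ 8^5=294917/9 = 32768.56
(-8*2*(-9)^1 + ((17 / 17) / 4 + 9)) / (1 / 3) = 1839/4 = 459.75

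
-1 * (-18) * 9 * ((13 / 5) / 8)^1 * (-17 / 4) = -17901/80 = -223.76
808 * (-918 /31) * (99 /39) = -24477552/403 = -60738.34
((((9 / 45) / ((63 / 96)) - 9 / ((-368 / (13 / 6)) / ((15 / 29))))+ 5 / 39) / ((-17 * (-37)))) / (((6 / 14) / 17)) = 4470943/153996960 = 0.03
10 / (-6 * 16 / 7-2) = -7/11 = -0.64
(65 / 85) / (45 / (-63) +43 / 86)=-182/51 = -3.57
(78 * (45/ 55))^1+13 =845/11 = 76.82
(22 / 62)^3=1331/29791 = 0.04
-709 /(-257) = 709/257 = 2.76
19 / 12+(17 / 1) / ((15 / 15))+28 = 559/12 = 46.58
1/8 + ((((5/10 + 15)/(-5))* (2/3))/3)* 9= -243/40 = -6.08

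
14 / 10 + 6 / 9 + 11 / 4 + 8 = 769/60 = 12.82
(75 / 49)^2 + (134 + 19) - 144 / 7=323586/2401 = 134.77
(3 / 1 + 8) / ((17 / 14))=154/17 = 9.06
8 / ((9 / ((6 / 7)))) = 16/21 = 0.76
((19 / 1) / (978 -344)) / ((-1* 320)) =-19/202880 = 0.00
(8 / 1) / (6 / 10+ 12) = 40/63 = 0.63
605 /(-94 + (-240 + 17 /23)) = -2783/1533 = -1.82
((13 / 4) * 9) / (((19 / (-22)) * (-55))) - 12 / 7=-1461/1330 = -1.10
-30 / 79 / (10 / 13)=-39/79 = -0.49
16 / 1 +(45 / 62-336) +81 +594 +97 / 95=2101239/5890 = 356.75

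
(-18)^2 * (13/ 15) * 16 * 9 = 202176/5 = 40435.20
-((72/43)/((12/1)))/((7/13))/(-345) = 26/34615 = 0.00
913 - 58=855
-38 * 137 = -5206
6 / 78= 0.08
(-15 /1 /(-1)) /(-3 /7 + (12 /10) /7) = -175/3 = -58.33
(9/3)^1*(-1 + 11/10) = 3/10 = 0.30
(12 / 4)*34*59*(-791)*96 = -456982848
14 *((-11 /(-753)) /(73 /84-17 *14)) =-4312/4999669 = 0.00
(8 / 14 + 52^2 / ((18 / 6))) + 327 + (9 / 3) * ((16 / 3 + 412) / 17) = 465011/357 = 1302.55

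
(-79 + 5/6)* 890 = -208705/3 = -69568.33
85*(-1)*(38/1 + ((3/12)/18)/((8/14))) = -3232.07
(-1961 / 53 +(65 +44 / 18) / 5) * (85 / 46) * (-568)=24676.44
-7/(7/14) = -14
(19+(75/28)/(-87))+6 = 20275/812 = 24.97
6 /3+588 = 590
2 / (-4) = -1/2 = -0.50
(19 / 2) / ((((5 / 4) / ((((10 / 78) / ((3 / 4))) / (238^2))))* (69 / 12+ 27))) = 152/217045647 = 0.00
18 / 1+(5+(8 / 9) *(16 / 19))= 4061/171 = 23.75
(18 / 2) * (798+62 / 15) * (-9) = -64972.80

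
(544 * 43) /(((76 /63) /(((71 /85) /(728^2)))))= 27477/899080 = 0.03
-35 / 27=-1.30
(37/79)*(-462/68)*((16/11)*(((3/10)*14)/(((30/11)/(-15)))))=717948/6715 = 106.92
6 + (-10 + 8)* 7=-8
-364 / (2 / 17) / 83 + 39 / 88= -269035/7304 = -36.83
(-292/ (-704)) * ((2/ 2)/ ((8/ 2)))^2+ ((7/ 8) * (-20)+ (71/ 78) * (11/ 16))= -1850345/109824 = -16.85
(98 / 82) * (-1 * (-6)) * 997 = 293118/41 = 7149.22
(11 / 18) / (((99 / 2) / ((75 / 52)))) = 25/1404 = 0.02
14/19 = 0.74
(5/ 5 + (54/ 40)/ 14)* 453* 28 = 139071/10 = 13907.10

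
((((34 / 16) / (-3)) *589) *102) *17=-2893757/4 = -723439.25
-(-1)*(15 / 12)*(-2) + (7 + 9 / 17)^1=171/34 = 5.03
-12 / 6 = -2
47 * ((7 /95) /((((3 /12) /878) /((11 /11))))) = 1155448/95 = 12162.61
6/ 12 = 1/2 = 0.50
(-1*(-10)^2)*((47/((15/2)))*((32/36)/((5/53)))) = -159424/27 = -5904.59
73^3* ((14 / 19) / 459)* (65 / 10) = 35400547/8721 = 4059.23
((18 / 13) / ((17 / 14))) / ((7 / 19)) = 684/221 = 3.10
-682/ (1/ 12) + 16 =-8168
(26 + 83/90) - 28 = -97/90 = -1.08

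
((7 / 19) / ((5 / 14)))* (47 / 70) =329/475 = 0.69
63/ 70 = 9/10 = 0.90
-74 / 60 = -37/30 = -1.23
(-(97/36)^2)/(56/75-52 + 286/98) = 11526025/76736592 = 0.15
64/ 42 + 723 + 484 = 25379/21 = 1208.52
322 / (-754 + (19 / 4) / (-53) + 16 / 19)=-1297016/3034081 = -0.43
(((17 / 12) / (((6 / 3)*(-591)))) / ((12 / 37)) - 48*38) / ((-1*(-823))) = -310460021/140081184 = -2.22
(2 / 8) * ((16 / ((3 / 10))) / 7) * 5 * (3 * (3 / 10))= 8.57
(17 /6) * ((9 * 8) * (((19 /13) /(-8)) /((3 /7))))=-2261/26 = -86.96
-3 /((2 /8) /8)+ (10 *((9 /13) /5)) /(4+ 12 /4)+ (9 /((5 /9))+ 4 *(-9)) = -52599/455 = -115.60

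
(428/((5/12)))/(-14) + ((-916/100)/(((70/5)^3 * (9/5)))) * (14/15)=-9707269/132300 = -73.37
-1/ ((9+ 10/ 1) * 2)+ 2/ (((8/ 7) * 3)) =127/228 = 0.56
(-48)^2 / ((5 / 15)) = 6912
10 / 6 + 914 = 2747/3 = 915.67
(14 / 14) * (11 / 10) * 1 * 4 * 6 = 132/5 = 26.40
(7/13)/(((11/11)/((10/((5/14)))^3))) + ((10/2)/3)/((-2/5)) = 11816.14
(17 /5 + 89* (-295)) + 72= -130898/5 = -26179.60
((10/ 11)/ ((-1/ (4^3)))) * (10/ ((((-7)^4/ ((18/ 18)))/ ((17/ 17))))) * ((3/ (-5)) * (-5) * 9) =-172800/26411 = -6.54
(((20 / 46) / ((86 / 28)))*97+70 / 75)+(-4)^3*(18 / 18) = -731894/14835 = -49.34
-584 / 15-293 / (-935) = -108329/2805 = -38.62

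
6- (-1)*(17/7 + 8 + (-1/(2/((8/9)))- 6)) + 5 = 944/63 = 14.98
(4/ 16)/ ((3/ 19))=19/12 = 1.58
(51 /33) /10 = 17/110 = 0.15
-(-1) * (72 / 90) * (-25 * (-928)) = 18560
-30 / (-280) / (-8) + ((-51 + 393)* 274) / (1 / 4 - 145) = -27988035/43232 = -647.39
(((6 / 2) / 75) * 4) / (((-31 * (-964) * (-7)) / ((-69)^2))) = -4761/1307425 = 0.00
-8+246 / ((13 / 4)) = 880/13 = 67.69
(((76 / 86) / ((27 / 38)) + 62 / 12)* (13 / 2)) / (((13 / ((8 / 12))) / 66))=163735/1161 = 141.03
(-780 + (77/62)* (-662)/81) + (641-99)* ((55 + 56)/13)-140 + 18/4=241701569/65286 = 3702.20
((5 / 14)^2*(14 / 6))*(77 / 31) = 275/372 = 0.74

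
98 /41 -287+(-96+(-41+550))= 5264/41 = 128.39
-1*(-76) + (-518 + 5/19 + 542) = 1905/19 = 100.26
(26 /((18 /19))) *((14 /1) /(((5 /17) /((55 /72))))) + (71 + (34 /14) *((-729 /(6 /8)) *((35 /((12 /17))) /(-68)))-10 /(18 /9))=225598/81 = 2785.16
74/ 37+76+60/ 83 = 6534/83 = 78.72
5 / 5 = 1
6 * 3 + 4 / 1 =22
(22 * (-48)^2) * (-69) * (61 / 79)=-213345792/79 = -2700579.65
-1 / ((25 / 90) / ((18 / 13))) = -324/65 = -4.98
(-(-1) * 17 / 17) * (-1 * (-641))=641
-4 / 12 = -1/3 = -0.33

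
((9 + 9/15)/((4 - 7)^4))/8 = 2/135 = 0.01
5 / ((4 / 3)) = 15/4 = 3.75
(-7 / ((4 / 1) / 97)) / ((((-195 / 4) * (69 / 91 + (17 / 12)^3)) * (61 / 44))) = 120460032/172726075 = 0.70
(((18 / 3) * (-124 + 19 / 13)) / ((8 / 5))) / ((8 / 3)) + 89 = -83.32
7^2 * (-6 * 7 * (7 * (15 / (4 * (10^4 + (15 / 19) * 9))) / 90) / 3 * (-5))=45619/456324 = 0.10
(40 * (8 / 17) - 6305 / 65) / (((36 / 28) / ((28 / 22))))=-43414/561 = -77.39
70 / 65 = 14/13 = 1.08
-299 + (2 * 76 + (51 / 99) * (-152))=-225.30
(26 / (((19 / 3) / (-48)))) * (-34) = 127296/19 = 6699.79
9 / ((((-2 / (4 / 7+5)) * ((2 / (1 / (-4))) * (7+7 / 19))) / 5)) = 2.13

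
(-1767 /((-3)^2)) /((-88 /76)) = 11191/66 = 169.56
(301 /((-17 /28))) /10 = -4214/85 = -49.58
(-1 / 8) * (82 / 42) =-41/168 = -0.24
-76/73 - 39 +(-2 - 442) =-35335/73 = -484.04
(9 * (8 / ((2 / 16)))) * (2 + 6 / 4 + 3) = 3744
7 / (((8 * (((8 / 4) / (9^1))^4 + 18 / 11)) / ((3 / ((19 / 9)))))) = 13640319/17977648 = 0.76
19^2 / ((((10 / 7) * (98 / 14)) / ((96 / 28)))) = 4332/35 = 123.77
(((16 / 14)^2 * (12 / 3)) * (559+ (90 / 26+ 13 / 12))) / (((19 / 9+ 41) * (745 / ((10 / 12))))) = 100472/1315223 = 0.08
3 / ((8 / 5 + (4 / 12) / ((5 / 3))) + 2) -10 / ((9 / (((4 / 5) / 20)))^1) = 637/855 = 0.75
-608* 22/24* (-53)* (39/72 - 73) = -19262903/9 = -2140322.56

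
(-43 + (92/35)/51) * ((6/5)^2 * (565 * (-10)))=207910056/595 = 349428.67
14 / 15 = 0.93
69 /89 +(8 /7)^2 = 9077/4361 = 2.08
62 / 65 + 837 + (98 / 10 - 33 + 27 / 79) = 4185516/5135 = 815.10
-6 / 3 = -2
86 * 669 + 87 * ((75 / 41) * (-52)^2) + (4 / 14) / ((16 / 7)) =160019993/328 = 487865.83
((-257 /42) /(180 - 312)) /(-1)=-257/5544 = -0.05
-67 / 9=-7.44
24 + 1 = 25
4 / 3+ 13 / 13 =7/3 = 2.33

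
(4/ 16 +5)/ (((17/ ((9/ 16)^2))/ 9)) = 15309/17408 = 0.88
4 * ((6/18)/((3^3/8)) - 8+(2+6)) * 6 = 64/27 = 2.37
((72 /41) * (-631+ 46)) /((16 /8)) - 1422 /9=-27538/41 = -671.66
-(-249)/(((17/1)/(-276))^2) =18967824/289 = 65632.61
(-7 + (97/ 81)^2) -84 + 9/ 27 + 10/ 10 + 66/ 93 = -17801372/203391 = -87.52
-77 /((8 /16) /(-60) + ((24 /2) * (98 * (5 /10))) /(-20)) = 9240/3529 = 2.62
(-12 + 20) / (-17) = -8/17 = -0.47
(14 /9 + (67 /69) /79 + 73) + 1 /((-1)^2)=1235761/16353 = 75.57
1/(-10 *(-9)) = 1/90 = 0.01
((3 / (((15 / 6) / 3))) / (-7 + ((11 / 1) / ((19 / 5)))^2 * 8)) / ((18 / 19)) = 6859/108365 = 0.06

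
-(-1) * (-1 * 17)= -17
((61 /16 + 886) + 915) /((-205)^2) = 28877/672400 = 0.04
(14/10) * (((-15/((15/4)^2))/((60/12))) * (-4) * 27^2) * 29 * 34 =107339904/125 = 858719.23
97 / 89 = 1.09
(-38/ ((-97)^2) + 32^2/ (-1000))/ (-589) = 1209102/692737625 = 0.00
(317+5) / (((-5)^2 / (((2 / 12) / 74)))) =161/5550 = 0.03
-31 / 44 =-0.70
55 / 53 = 1.04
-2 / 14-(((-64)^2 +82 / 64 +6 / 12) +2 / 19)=-17441213/4256 = -4098.03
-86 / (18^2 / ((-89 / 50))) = 3827/8100 = 0.47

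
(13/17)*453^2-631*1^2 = 2656990/17 = 156293.53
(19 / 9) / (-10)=-19/90 = -0.21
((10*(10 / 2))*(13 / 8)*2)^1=325/2 = 162.50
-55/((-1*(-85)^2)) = 11/1445 = 0.01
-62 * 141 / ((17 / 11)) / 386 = -48081/3281 = -14.65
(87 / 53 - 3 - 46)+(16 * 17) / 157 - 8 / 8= -46.63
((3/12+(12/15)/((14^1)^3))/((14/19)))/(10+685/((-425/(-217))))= 554591/587361432 = 0.00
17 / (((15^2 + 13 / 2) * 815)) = 34/377345 = 0.00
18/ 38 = 9/19 = 0.47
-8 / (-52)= 2/13 = 0.15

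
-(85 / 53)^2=-7225/2809 = -2.57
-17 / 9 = -1.89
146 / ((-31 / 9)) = -1314/31 = -42.39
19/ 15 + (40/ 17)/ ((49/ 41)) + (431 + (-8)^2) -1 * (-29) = 6587807/12495 = 527.24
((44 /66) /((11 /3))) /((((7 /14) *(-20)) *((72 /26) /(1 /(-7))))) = 13/13860 = 0.00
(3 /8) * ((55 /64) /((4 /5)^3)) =20625/32768 = 0.63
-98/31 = -3.16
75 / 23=3.26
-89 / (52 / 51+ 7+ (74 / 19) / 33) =-316217/28913 = -10.94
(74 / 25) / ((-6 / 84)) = -1036/25 = -41.44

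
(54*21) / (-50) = -567/25 = -22.68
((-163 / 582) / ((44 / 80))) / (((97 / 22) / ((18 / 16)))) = -2445/18818 = -0.13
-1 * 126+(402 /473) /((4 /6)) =-58995/473 = -124.73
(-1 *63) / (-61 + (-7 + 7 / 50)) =350/377 = 0.93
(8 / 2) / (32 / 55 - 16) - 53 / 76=-1927/2014 = -0.96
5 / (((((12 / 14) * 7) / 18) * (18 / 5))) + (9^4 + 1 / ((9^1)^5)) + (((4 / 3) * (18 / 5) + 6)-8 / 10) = 776514035/118098 = 6575.17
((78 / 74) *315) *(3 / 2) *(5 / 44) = 184275/3256 = 56.60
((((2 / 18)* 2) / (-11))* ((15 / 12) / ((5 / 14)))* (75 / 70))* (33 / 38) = -5/76 = -0.07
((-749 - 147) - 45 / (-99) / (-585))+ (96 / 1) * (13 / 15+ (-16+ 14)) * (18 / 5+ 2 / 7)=-297019183/225225 = -1318.77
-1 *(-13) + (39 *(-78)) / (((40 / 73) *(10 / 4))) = -2207.66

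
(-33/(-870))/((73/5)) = 11/4234 = 0.00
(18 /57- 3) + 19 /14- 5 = -1683/266 = -6.33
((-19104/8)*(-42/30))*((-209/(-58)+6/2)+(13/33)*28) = 94030286/1595 = 58953.16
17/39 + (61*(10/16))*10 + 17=62195/156 = 398.69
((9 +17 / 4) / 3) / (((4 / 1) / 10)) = 265/24 = 11.04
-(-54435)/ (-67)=-54435/67 = -812.46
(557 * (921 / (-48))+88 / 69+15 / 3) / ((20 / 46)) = -11792003/480 = -24566.67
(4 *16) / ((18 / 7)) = 224/9 = 24.89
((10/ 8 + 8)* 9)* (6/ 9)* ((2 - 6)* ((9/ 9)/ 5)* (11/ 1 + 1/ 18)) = -7363/15 = -490.87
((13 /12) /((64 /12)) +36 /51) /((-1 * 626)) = -989/681088 = 0.00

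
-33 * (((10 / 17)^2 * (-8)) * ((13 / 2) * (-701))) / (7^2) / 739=-11.49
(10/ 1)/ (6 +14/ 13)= 65/46 = 1.41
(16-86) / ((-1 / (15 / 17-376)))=-26258.24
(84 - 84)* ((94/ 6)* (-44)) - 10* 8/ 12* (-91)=1820/3 = 606.67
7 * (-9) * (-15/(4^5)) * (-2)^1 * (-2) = 945/256 = 3.69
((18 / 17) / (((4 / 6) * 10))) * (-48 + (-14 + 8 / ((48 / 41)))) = -2979/340 = -8.76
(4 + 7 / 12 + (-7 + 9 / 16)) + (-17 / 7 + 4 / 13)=-17363/4368 = -3.98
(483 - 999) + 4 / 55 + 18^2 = -10556/55 = -191.93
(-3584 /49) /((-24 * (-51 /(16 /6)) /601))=-307712/3213 = -95.77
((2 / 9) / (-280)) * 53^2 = -2809/1260 = -2.23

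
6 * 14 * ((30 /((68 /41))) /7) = 3690/17 = 217.06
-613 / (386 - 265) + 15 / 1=1202/121 = 9.93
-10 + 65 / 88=-815/88 = -9.26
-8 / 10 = -4/5 = -0.80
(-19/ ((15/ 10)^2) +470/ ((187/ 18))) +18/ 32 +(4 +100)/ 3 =72.03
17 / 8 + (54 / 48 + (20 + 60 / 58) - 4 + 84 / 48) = 22.03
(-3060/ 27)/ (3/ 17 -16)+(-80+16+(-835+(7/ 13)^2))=-121591954/136383 = -891.55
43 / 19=2.26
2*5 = 10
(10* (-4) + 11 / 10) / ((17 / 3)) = -1167/170 = -6.86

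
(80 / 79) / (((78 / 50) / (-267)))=-178000/1027 = -173.32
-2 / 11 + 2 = 20/11 = 1.82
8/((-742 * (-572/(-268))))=-268/53053 = -0.01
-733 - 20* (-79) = 847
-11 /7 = -1.57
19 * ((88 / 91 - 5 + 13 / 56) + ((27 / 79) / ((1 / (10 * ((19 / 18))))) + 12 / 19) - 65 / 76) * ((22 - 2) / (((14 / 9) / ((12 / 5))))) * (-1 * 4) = 977.72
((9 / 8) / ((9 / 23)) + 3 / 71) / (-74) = -0.04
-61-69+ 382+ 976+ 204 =1432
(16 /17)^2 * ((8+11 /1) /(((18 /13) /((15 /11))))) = 158080/9537 = 16.58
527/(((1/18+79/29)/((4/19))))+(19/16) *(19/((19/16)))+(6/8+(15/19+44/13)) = 63.84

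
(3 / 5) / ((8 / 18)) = 27/20 = 1.35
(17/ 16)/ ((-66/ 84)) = -119/88 = -1.35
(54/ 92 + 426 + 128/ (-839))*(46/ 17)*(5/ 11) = 82289045/156893 = 524.49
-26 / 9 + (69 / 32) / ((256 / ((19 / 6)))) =-2.86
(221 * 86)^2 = 361228036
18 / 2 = 9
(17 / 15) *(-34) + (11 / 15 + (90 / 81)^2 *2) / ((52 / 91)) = -32.93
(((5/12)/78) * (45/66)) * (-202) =-2525/3432 = -0.74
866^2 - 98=749858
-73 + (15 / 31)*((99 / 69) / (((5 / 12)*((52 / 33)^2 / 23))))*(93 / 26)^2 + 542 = 304559551/456976 = 666.47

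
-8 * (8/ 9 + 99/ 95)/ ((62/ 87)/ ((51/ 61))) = -3255772/179645 = -18.12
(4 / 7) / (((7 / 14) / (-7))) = -8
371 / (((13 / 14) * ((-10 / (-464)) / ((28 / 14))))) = 2410016/65 = 37077.17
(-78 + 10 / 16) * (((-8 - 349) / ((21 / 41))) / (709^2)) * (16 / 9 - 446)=-862454557/18096516 = -47.66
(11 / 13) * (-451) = -4961/13 = -381.62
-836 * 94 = -78584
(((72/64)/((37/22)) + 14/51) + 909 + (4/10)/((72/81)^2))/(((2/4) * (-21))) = -86.71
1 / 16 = 0.06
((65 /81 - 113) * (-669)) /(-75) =-2026624/2025 = -1000.80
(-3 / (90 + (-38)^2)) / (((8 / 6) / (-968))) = 1.42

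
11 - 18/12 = 19/2 = 9.50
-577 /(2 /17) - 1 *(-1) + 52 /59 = -578509/118 = -4902.62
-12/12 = -1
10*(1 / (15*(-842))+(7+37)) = 555719/1263 = 440.00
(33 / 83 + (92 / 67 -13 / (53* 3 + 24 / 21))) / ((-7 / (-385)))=579283980/6233881 = 92.93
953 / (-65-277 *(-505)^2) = -953/70641990 = 0.00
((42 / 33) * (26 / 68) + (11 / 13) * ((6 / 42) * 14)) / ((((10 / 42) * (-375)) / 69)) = -2558451/1519375 = -1.68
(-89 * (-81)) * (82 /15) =39409.20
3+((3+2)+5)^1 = 13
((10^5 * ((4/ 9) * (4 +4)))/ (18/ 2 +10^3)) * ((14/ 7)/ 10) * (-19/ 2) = -6080000/9081 = -669.53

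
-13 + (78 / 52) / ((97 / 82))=-1138/97 = -11.73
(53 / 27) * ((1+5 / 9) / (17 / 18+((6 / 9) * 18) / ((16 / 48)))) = 212/2565 = 0.08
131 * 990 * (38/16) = 1232055/4 = 308013.75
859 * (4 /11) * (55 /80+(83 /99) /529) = 495994331/2304324 = 215.25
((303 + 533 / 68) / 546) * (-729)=-5136291/12376 = -415.02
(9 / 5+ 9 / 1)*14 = 756/5 = 151.20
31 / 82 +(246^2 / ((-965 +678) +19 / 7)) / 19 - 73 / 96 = -862120441/74410080 = -11.59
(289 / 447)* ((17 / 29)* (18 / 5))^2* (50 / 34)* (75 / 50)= 795906/125309 = 6.35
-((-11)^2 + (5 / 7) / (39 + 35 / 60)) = -80477/665 = -121.02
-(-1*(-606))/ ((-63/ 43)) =8686/21 = 413.62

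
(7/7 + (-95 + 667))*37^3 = 29024169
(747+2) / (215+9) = 107/32 = 3.34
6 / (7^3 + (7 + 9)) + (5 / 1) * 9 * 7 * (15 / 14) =242337/718 = 337.52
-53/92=-0.58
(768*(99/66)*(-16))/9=-2048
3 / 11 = 0.27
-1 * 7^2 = -49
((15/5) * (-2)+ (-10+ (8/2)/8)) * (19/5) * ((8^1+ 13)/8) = -12369/80 = -154.61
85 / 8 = 10.62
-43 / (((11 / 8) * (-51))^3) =22016/176558481 = 0.00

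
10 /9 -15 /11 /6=175/198 = 0.88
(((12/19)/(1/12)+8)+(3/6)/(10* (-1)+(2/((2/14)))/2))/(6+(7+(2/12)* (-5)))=1757/1387 = 1.27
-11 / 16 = -0.69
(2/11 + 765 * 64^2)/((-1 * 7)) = -447634.31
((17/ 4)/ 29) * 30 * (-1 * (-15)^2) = -57375/58 = -989.22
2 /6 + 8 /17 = 41/51 = 0.80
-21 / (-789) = 7/263 = 0.03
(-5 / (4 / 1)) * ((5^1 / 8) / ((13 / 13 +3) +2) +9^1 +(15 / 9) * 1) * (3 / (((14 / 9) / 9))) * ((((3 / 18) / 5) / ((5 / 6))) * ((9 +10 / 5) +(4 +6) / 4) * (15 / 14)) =-3392037/25088 = -135.21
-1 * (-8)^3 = 512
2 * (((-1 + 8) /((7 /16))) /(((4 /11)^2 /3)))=726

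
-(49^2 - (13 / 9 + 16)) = -21452/9 = -2383.56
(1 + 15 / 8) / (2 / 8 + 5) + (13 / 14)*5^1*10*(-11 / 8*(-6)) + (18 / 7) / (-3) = 382.73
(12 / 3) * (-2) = -8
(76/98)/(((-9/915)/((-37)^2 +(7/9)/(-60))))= -856794227/7938 = -107935.78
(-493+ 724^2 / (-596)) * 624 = -856433.72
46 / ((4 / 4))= 46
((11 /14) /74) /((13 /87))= 957/13468 = 0.07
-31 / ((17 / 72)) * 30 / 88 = -8370/187 = -44.76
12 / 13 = 0.92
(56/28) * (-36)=-72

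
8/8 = 1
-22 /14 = -11/7 = -1.57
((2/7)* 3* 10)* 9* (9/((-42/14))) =-1620/7 = -231.43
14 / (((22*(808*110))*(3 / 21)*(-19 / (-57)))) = 147/977680 = 0.00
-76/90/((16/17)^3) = -93347/92160 = -1.01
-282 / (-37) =282/37 = 7.62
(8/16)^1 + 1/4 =0.75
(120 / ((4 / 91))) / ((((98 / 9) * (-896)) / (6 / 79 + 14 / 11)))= -514215/1362592 = -0.38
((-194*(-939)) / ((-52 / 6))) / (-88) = 273249/1144 = 238.85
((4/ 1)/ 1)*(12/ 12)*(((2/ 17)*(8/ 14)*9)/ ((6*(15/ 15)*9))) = 16/357 = 0.04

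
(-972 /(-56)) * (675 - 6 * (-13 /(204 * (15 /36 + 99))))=11716.14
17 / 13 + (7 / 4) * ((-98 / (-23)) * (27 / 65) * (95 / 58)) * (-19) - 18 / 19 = -63283747/658996 = -96.03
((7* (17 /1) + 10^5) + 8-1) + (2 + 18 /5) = 500658/5 = 100131.60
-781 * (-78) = 60918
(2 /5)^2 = 4/25 = 0.16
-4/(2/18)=-36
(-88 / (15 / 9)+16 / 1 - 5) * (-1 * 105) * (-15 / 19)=-3465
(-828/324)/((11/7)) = -161/99 = -1.63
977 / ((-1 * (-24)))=977/24 = 40.71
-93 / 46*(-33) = 3069/46 = 66.72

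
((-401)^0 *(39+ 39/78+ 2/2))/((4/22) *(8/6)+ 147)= 2673/9718 = 0.28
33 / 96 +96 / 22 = 1657/352 = 4.71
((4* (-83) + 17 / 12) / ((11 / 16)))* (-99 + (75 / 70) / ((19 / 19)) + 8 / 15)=162274102/3465 = 46832.35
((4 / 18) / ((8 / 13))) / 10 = 13/360 = 0.04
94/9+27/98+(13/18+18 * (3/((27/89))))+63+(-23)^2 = 114872/147 = 781.44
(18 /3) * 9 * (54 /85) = 2916/85 = 34.31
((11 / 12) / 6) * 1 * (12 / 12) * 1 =0.15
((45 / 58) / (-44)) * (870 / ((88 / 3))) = -2025/3872 = -0.52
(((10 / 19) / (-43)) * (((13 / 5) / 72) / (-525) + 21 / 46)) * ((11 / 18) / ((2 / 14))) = -21826211/913242600 = -0.02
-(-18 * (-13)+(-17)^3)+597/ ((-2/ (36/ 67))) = 302747/67 = 4518.61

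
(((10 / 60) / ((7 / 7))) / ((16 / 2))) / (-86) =-1/4128 = 0.00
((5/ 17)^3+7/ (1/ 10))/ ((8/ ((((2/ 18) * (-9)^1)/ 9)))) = -344035/353736 = -0.97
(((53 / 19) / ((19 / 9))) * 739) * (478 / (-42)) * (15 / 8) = -421241085/20216 = -20837.01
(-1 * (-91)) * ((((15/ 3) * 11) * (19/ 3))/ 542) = 95095/1626 = 58.48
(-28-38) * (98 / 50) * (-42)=135828/25 = 5433.12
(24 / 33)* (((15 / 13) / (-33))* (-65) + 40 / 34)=2.51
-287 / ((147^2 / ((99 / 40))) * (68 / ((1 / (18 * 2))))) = -451/33586560 = 0.00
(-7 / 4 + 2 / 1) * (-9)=-2.25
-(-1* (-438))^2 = -191844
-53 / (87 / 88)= -4664/87 = -53.61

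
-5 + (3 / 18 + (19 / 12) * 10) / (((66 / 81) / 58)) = 12473/11 = 1133.91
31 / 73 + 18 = 1345/73 = 18.42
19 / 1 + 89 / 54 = 1115/54 = 20.65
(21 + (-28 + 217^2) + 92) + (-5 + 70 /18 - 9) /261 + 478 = 47651.96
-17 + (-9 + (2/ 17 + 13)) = -219/17 = -12.88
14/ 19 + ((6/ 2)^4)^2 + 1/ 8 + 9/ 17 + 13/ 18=152631767/23256 = 6563.11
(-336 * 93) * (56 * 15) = -26248320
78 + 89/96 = 7577/96 = 78.93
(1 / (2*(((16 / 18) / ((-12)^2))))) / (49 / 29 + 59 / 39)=91611/3622 = 25.29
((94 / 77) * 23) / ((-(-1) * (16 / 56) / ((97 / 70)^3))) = 986599513/3773000 = 261.49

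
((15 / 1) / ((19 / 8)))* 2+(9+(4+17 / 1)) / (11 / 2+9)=8100/551 = 14.70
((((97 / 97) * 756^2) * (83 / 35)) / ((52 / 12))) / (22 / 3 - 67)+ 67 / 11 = -670122071/127985 = -5235.94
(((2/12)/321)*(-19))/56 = -19/107856 = 0.00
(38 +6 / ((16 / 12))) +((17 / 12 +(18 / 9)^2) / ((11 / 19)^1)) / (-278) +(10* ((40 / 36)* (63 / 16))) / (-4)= 2313965/73392 = 31.53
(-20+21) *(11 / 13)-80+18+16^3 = 4034.85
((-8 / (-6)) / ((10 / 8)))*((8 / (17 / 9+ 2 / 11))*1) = 4224/1025 = 4.12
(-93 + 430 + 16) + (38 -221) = 170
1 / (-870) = -1/870 = 0.00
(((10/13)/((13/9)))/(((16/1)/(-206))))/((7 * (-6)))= 1545/9464 = 0.16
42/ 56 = 3/4 = 0.75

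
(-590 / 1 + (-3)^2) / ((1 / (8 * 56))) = -260288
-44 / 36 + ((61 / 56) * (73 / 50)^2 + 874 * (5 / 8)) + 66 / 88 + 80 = 791405621/1260000 = 628.10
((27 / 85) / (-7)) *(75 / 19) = -405/2261 = -0.18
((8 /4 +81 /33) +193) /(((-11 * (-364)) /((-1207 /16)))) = -655401/176176 = -3.72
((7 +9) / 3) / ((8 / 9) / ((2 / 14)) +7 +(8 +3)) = 24/109 = 0.22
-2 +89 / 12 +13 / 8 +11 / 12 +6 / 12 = 203/24 = 8.46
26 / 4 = 6.50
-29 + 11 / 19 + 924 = 17016/19 = 895.58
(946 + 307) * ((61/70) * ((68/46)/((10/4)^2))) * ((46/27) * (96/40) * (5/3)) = 5939936/3375 = 1759.98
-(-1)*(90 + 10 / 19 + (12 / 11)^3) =2322152/25289 = 91.82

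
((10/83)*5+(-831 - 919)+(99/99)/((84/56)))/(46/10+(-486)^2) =-2177170/294069747 = -0.01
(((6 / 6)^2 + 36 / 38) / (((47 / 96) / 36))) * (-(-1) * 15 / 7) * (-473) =-907251840/6251 = -145137.07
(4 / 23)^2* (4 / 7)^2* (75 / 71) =19200/1840391 = 0.01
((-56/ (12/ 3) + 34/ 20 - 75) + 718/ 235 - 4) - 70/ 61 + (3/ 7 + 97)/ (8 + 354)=-647477231/7264978 = -89.12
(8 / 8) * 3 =3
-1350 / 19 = -71.05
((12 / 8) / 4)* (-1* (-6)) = 9/4 = 2.25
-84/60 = -1.40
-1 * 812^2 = -659344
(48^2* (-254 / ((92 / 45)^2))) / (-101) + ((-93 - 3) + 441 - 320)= 75402125/53429 = 1411.26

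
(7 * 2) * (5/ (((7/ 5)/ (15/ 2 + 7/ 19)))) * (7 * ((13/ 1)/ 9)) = 680225/171 = 3977.92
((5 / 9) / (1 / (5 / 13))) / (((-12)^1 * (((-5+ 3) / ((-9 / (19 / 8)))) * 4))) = -25/2964 = -0.01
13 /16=0.81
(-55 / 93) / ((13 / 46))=-2530/1209 = -2.09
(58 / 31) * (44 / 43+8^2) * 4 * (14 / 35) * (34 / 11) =44109696/73315 = 601.65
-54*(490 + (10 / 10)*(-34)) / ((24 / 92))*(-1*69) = 6513048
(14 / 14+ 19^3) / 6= 3430/3 = 1143.33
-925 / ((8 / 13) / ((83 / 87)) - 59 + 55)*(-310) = -30940325/362 = -85470.51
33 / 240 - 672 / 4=-13429/80 = -167.86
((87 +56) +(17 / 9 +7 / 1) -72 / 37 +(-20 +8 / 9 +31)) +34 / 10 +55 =220.23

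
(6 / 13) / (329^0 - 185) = -3/1196 = 0.00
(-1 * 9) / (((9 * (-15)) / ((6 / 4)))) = 1/10 = 0.10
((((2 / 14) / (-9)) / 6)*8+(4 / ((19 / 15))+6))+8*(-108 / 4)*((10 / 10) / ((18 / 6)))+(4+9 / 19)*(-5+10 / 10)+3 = -279229/3591 = -77.76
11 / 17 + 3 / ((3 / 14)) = 249/17 = 14.65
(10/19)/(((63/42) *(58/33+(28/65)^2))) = 464750/2573759 = 0.18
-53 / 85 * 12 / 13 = -636/1105 = -0.58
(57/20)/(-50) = -57/1000 = -0.06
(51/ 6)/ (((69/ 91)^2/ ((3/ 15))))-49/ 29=1749643/1380690 = 1.27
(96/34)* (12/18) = 32/17 = 1.88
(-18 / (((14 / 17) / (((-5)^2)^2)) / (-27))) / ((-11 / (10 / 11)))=-25818750/847 = -30482.59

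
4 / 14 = 2/7 = 0.29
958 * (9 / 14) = 4311/7 = 615.86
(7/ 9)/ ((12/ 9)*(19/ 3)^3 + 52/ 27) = 63/27592 = 0.00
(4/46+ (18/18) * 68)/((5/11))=17226/115 = 149.79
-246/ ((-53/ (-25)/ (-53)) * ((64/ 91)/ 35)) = 306058.59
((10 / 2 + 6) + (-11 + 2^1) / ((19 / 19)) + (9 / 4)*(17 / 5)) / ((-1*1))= -9.65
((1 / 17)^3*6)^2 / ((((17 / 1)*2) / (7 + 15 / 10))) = 9/24137569 = 0.00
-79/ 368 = -0.21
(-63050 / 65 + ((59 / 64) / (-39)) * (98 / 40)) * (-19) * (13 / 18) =920080529/69120 = 13311.35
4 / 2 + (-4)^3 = -62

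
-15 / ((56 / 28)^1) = -7.50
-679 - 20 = -699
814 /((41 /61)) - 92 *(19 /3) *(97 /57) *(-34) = 12886942/369 = 34923.96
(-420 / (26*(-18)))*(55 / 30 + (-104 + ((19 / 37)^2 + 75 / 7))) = -26215835/320346 = -81.84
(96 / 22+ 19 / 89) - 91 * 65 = -5786304/979 = -5910.42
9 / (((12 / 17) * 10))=51/40 = 1.28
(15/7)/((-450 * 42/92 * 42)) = -23/92610 = 0.00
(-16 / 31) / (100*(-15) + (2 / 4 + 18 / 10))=160/464287 = 0.00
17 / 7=2.43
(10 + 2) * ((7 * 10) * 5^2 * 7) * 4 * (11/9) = 2156000/3 = 718666.67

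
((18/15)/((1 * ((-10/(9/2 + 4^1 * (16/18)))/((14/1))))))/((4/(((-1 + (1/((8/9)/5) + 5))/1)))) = -15631/480 = -32.56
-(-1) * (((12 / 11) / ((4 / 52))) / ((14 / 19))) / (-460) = -741/17710 = -0.04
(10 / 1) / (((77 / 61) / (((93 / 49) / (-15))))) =-3782/3773 = -1.00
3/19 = 0.16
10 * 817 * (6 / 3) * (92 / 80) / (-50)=-18791/50 = -375.82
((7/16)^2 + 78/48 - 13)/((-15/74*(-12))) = -105931/23040 = -4.60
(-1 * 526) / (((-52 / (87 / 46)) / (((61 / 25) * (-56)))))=-19540374/7475 = -2614.10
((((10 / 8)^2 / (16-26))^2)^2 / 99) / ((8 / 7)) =4375/830472192 = 0.00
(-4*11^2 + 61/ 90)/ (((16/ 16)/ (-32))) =695984/45 = 15466.31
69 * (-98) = -6762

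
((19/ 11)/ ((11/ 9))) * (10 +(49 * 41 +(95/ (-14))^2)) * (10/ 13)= 346060395/154154 = 2244.90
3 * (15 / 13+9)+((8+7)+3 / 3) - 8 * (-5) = 1124/13 = 86.46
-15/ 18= -5/6 = -0.83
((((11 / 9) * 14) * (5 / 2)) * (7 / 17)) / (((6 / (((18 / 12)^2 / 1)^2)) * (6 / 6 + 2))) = 2695/544 = 4.95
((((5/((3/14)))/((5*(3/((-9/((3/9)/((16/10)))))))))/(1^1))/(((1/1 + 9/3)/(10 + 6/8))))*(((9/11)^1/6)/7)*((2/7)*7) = -387/55 = -7.04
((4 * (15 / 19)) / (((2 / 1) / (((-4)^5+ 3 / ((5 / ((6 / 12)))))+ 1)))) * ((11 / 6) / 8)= -112497/304 = -370.06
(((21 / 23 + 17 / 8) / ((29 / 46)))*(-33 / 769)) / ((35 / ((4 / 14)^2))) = -18447/38246215 = 0.00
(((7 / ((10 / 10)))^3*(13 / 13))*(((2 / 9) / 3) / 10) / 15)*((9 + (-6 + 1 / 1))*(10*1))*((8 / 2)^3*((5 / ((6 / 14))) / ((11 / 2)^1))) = 2458624/2673 = 919.80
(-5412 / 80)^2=1830609/400 = 4576.52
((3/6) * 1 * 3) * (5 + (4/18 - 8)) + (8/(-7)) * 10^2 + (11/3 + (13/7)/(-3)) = -4847/42 = -115.40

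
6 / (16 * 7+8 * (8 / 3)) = 9/200 = 0.04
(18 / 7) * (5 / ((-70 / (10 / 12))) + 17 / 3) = 1413/98 = 14.42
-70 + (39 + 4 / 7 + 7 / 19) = -3998/133 = -30.06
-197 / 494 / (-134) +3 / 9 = 66787/198588 = 0.34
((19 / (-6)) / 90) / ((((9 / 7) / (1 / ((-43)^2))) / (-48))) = 532/748845 = 0.00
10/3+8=34/3 = 11.33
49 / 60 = 0.82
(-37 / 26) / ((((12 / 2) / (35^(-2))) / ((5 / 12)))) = -37/458640 = 0.00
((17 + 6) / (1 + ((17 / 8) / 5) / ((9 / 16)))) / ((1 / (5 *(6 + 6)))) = 62100/79 = 786.08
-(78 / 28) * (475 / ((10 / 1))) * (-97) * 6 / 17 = 4530.06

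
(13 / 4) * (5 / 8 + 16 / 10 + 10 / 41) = 52637/6560 = 8.02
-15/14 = -1.07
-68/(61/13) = -884/61 = -14.49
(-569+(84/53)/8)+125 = -47043/106 = -443.80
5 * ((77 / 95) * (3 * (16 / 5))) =3696/95 = 38.91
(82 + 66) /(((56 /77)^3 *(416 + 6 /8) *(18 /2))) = 49247/480096 = 0.10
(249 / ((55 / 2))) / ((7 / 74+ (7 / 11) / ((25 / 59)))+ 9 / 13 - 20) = -2395380/4685519 = -0.51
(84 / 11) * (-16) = -1344/11 = -122.18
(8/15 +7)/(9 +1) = 113/150 = 0.75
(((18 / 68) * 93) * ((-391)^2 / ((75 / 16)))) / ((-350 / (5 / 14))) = -5018094/6125 = -819.28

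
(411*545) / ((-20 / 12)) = -134397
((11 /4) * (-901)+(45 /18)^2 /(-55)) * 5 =-272565/22 = -12389.32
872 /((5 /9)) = 7848/5 = 1569.60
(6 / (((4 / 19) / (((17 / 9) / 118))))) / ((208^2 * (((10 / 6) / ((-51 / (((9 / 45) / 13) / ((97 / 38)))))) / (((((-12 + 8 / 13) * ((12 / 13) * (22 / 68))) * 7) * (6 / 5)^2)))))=380538081/207396800 = 1.83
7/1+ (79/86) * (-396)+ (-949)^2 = 38710502/43 = 900244.23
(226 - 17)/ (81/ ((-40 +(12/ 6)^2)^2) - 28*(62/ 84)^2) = -210672/15313 = -13.76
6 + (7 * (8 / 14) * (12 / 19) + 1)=181/19 = 9.53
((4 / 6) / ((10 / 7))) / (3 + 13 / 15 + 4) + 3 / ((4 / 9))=1607/236 = 6.81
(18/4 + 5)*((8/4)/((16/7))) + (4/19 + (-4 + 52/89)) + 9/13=2039883/351728 = 5.80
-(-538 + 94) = 444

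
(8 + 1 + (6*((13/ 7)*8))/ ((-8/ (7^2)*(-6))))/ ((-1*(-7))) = 100/7 = 14.29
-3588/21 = -1196/7 = -170.86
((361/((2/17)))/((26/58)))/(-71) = -177973/1846 = -96.41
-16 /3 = -5.33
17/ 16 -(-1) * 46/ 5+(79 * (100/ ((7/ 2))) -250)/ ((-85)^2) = 1705843/161840 = 10.54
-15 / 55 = -3/11 = -0.27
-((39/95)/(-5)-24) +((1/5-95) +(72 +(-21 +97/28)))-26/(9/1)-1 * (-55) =4292143/119700 = 35.86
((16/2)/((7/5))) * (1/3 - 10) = -1160/21 = -55.24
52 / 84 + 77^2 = 124522/21 = 5929.62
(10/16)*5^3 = 625/8 = 78.12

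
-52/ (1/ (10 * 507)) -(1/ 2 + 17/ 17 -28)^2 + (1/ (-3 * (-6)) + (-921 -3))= -9549583/36 = -265266.19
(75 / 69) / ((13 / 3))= 75/299 = 0.25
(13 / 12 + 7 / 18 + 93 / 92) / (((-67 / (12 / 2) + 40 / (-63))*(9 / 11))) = -0.26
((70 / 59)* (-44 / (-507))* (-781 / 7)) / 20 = -17182/29913 = -0.57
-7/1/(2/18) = -63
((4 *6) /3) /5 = 8/5 = 1.60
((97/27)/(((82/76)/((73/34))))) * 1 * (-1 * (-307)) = 2194.78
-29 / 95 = -0.31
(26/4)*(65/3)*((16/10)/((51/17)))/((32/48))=338/3 = 112.67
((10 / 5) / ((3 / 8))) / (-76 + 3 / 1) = -16/219 = -0.07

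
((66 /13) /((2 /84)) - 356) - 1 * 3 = -1895/13 = -145.77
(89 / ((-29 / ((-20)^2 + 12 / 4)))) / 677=-35867/19633 = -1.83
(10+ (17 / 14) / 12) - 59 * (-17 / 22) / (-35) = 81299/9240 = 8.80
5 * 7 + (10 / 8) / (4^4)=35845/1024 = 35.00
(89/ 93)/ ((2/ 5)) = 445/186 = 2.39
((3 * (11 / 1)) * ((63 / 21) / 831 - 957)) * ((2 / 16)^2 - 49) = 428510610/277 = 1546969.71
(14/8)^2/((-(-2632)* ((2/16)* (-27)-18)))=-7/128592 = 0.00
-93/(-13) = 93/13 = 7.15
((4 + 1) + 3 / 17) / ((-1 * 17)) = -88/289 = -0.30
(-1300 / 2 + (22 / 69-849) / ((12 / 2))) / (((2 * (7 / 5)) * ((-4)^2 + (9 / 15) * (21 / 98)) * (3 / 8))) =-32765900/701109 = -46.73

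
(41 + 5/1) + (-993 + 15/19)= -17978/19 = -946.21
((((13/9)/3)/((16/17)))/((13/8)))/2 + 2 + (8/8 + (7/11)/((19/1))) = 3.19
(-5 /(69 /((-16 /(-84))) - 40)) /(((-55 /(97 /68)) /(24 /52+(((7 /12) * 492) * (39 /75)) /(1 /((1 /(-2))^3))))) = -4588391/626711800 = -0.01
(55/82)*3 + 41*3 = 10251/82 = 125.01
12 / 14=6/7 = 0.86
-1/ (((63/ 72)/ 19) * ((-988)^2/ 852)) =-426/22477 = -0.02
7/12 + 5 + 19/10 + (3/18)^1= 153/20 = 7.65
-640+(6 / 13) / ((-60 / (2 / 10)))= -640.00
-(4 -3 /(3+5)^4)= -4.00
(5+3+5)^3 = 2197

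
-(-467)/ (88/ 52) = 6071/22 = 275.95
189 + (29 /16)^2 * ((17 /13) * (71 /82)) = 52592431/272896 = 192.72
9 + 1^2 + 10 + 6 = 26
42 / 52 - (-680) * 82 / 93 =1451713/2418 = 600.38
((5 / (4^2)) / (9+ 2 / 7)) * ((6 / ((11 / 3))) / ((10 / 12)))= 189/2860 = 0.07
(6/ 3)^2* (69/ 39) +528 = 6956/13 = 535.08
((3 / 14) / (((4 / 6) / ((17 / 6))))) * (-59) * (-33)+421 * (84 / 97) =11612193/5432 = 2137.74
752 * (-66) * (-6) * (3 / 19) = 47019.79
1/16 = 0.06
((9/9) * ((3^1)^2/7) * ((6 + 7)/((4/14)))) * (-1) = -117/2 = -58.50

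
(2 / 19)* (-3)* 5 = -30/19 = -1.58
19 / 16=1.19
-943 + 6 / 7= -6595/7 = -942.14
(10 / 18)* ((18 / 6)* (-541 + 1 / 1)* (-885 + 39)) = 761400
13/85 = 0.15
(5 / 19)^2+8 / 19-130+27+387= 102701/361 = 284.49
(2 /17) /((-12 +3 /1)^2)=2/1377 = 0.00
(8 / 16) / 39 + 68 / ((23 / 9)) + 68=169751/1794 = 94.62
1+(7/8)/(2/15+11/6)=341/236 = 1.44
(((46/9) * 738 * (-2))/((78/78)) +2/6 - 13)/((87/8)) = -181360/261 = -694.87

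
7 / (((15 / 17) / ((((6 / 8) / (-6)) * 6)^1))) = -119/20 = -5.95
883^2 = 779689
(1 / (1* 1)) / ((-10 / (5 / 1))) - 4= -9/2 = -4.50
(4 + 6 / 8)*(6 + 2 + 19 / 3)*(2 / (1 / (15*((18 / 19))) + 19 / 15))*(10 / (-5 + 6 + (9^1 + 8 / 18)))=87075/893 = 97.51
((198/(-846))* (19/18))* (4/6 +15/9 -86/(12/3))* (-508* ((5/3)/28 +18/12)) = -399870295/106596 = -3751.27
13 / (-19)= -13/19 = -0.68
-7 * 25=-175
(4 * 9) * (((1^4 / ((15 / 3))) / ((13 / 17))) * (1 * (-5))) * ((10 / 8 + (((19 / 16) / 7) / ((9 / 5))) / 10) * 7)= -43163/104 = -415.03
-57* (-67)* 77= 294063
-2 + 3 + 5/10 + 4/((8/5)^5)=15413/8192 = 1.88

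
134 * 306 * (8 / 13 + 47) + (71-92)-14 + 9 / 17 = 431477474/221 = 1952386.76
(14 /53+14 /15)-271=-214493/795 = -269.80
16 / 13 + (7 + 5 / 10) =8.73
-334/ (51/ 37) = -12358/51 = -242.31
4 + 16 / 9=52/9 = 5.78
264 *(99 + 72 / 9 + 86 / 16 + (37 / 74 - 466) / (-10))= 209781/5 = 41956.20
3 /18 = 0.17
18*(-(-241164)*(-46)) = -199683792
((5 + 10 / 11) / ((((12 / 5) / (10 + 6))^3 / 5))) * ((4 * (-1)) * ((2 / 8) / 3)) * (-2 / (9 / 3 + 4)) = 5200000/6237 = 833.73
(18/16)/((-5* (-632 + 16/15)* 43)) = 27/3255616 = 0.00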